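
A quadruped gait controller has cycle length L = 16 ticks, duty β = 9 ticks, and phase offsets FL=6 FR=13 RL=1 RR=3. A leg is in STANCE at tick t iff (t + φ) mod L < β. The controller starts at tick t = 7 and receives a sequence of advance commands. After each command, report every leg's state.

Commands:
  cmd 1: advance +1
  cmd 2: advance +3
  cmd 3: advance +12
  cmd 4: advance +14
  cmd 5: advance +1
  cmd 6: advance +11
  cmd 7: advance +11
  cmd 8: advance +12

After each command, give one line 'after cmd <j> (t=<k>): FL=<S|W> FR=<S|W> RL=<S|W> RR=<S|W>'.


start t=7: FL=W FR=S RL=S RR=W
cmd 1: advance +1 → t=8, phase=(14,5,9,11) → FL=W FR=S RL=W RR=W
cmd 2: advance +3 → t=11, phase=(1,8,12,14) → FL=S FR=S RL=W RR=W
cmd 3: advance +12 → t=23, phase=(13,4,8,10) → FL=W FR=S RL=S RR=W
cmd 4: advance +14 → t=37, phase=(11,2,6,8) → FL=W FR=S RL=S RR=S
cmd 5: advance +1 → t=38, phase=(12,3,7,9) → FL=W FR=S RL=S RR=W
cmd 6: advance +11 → t=49, phase=(7,14,2,4) → FL=S FR=W RL=S RR=S
cmd 7: advance +11 → t=60, phase=(2,9,13,15) → FL=S FR=W RL=W RR=W
cmd 8: advance +12 → t=72, phase=(14,5,9,11) → FL=W FR=S RL=W RR=W

after cmd 1 (t=8): FL=W FR=S RL=W RR=W
after cmd 2 (t=11): FL=S FR=S RL=W RR=W
after cmd 3 (t=23): FL=W FR=S RL=S RR=W
after cmd 4 (t=37): FL=W FR=S RL=S RR=S
after cmd 5 (t=38): FL=W FR=S RL=S RR=W
after cmd 6 (t=49): FL=S FR=W RL=S RR=S
after cmd 7 (t=60): FL=S FR=W RL=W RR=W
after cmd 8 (t=72): FL=W FR=S RL=W RR=W


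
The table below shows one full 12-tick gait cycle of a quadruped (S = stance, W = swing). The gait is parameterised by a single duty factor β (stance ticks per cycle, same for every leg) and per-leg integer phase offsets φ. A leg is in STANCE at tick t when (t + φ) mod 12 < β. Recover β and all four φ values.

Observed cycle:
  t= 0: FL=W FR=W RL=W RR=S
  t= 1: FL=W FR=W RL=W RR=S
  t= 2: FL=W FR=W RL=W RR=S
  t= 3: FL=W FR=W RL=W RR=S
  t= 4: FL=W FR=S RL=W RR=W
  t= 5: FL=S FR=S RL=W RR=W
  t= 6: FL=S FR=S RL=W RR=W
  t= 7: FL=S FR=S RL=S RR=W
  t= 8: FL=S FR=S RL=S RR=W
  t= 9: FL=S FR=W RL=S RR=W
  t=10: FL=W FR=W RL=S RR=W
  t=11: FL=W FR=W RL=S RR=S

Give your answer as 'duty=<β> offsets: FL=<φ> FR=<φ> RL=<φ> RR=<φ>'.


duty β = stance ticks per leg = 5
FL: stance ticks = 5; W→S at t=5 → φ=7
FR: stance ticks = 5; W→S at t=4 → φ=8
RL: stance ticks = 5; W→S at t=7 → φ=5
RR: stance ticks = 5; W→S at t=11 → φ=1

duty=5 offsets: FL=7 FR=8 RL=5 RR=1


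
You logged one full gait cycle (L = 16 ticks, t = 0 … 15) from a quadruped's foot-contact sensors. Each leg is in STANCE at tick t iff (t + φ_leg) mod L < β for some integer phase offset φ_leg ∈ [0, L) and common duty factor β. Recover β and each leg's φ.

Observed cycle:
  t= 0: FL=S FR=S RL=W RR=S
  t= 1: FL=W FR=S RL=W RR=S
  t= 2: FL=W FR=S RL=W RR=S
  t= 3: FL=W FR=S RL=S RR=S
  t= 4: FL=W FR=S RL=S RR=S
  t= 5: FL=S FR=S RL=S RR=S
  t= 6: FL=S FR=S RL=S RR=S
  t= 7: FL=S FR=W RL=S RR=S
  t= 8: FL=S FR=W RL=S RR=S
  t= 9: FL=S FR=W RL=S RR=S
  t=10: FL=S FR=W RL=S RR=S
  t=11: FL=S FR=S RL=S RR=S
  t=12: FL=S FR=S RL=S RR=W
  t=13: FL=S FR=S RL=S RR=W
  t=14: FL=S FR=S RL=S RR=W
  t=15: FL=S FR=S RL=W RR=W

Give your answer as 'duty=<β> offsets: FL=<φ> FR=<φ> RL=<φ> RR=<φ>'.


duty=12 offsets: FL=11 FR=5 RL=13 RR=0

duty β = stance ticks per leg = 12
FL: stance ticks = 12; W→S at t=5 → φ=11
FR: stance ticks = 12; W→S at t=11 → φ=5
RL: stance ticks = 12; W→S at t=3 → φ=13
RR: stance ticks = 12; W→S at t=0 → φ=0


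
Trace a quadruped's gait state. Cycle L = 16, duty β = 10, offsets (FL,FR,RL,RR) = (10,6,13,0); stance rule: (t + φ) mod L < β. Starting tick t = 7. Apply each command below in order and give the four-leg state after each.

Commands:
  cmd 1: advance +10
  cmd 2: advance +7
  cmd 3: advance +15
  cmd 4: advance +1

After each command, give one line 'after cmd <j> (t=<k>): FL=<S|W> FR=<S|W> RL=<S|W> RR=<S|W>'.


start t=7: FL=S FR=W RL=S RR=S
cmd 1: advance +10 → t=17, phase=(11,7,14,1) → FL=W FR=S RL=W RR=S
cmd 2: advance +7 → t=24, phase=(2,14,5,8) → FL=S FR=W RL=S RR=S
cmd 3: advance +15 → t=39, phase=(1,13,4,7) → FL=S FR=W RL=S RR=S
cmd 4: advance +1 → t=40, phase=(2,14,5,8) → FL=S FR=W RL=S RR=S

after cmd 1 (t=17): FL=W FR=S RL=W RR=S
after cmd 2 (t=24): FL=S FR=W RL=S RR=S
after cmd 3 (t=39): FL=S FR=W RL=S RR=S
after cmd 4 (t=40): FL=S FR=W RL=S RR=S


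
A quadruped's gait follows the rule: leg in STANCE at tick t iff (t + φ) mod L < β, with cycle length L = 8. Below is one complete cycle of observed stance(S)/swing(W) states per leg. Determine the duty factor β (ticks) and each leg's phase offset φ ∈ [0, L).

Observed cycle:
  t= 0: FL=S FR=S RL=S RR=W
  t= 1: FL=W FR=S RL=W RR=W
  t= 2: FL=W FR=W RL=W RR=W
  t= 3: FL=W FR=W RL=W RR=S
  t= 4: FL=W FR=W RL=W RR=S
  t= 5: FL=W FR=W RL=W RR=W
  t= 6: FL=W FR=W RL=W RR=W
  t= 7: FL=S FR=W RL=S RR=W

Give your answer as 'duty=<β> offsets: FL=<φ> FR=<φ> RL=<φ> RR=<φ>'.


duty=2 offsets: FL=1 FR=0 RL=1 RR=5

duty β = stance ticks per leg = 2
FL: stance ticks = 2; W→S at t=7 → φ=1
FR: stance ticks = 2; W→S at t=0 → φ=0
RL: stance ticks = 2; W→S at t=7 → φ=1
RR: stance ticks = 2; W→S at t=3 → φ=5


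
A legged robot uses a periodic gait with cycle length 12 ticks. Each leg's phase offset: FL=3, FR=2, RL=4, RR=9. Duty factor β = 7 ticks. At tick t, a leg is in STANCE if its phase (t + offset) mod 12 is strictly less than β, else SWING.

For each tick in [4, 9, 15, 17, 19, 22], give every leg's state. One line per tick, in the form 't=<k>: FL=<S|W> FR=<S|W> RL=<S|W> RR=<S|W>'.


t=4: phase=(7,6,8,1) vs β=7 → FL=W FR=S RL=W RR=S
t=9: phase=(0,11,1,6) vs β=7 → FL=S FR=W RL=S RR=S
t=15: phase=(6,5,7,0) vs β=7 → FL=S FR=S RL=W RR=S
t=17: phase=(8,7,9,2) vs β=7 → FL=W FR=W RL=W RR=S
t=19: phase=(10,9,11,4) vs β=7 → FL=W FR=W RL=W RR=S
t=22: phase=(1,0,2,7) vs β=7 → FL=S FR=S RL=S RR=W

t=4: FL=W FR=S RL=W RR=S
t=9: FL=S FR=W RL=S RR=S
t=15: FL=S FR=S RL=W RR=S
t=17: FL=W FR=W RL=W RR=S
t=19: FL=W FR=W RL=W RR=S
t=22: FL=S FR=S RL=S RR=W


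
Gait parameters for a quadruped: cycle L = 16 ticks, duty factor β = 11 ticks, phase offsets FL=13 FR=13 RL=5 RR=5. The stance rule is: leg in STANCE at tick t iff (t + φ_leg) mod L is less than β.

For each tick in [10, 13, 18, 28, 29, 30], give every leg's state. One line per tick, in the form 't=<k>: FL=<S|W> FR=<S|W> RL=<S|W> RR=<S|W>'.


t=10: FL=S FR=S RL=W RR=W
t=13: FL=S FR=S RL=S RR=S
t=18: FL=W FR=W RL=S RR=S
t=28: FL=S FR=S RL=S RR=S
t=29: FL=S FR=S RL=S RR=S
t=30: FL=W FR=W RL=S RR=S

t=10: phase=(7,7,15,15) vs β=11 → FL=S FR=S RL=W RR=W
t=13: phase=(10,10,2,2) vs β=11 → FL=S FR=S RL=S RR=S
t=18: phase=(15,15,7,7) vs β=11 → FL=W FR=W RL=S RR=S
t=28: phase=(9,9,1,1) vs β=11 → FL=S FR=S RL=S RR=S
t=29: phase=(10,10,2,2) vs β=11 → FL=S FR=S RL=S RR=S
t=30: phase=(11,11,3,3) vs β=11 → FL=W FR=W RL=S RR=S


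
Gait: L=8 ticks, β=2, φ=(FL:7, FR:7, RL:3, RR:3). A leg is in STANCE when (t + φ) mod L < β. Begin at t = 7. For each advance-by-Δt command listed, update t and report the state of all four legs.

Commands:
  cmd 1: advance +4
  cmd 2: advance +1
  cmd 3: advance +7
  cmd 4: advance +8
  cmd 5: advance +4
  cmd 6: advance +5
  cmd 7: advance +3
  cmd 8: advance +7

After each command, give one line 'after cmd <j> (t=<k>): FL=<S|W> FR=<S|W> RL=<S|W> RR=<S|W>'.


start t=7: FL=W FR=W RL=W RR=W
cmd 1: advance +4 → t=11, phase=(2,2,6,6) → FL=W FR=W RL=W RR=W
cmd 2: advance +1 → t=12, phase=(3,3,7,7) → FL=W FR=W RL=W RR=W
cmd 3: advance +7 → t=19, phase=(2,2,6,6) → FL=W FR=W RL=W RR=W
cmd 4: advance +8 → t=27, phase=(2,2,6,6) → FL=W FR=W RL=W RR=W
cmd 5: advance +4 → t=31, phase=(6,6,2,2) → FL=W FR=W RL=W RR=W
cmd 6: advance +5 → t=36, phase=(3,3,7,7) → FL=W FR=W RL=W RR=W
cmd 7: advance +3 → t=39, phase=(6,6,2,2) → FL=W FR=W RL=W RR=W
cmd 8: advance +7 → t=46, phase=(5,5,1,1) → FL=W FR=W RL=S RR=S

after cmd 1 (t=11): FL=W FR=W RL=W RR=W
after cmd 2 (t=12): FL=W FR=W RL=W RR=W
after cmd 3 (t=19): FL=W FR=W RL=W RR=W
after cmd 4 (t=27): FL=W FR=W RL=W RR=W
after cmd 5 (t=31): FL=W FR=W RL=W RR=W
after cmd 6 (t=36): FL=W FR=W RL=W RR=W
after cmd 7 (t=39): FL=W FR=W RL=W RR=W
after cmd 8 (t=46): FL=W FR=W RL=S RR=S


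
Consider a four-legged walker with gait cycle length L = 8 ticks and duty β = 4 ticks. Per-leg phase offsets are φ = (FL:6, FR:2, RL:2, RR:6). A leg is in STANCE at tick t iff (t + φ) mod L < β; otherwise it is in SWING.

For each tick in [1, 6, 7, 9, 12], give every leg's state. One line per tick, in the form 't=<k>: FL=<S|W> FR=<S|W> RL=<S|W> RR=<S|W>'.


t=1: FL=W FR=S RL=S RR=W
t=6: FL=W FR=S RL=S RR=W
t=7: FL=W FR=S RL=S RR=W
t=9: FL=W FR=S RL=S RR=W
t=12: FL=S FR=W RL=W RR=S

t=1: phase=(7,3,3,7) vs β=4 → FL=W FR=S RL=S RR=W
t=6: phase=(4,0,0,4) vs β=4 → FL=W FR=S RL=S RR=W
t=7: phase=(5,1,1,5) vs β=4 → FL=W FR=S RL=S RR=W
t=9: phase=(7,3,3,7) vs β=4 → FL=W FR=S RL=S RR=W
t=12: phase=(2,6,6,2) vs β=4 → FL=S FR=W RL=W RR=S


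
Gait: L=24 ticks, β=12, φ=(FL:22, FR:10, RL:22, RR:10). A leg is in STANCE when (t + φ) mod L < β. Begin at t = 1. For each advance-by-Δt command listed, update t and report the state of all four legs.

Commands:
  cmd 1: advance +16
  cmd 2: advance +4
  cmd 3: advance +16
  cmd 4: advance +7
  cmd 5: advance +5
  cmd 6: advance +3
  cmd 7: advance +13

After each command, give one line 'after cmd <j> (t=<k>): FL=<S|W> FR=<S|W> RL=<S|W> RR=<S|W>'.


after cmd 1 (t=17): FL=W FR=S RL=W RR=S
after cmd 2 (t=21): FL=W FR=S RL=W RR=S
after cmd 3 (t=37): FL=S FR=W RL=S RR=W
after cmd 4 (t=44): FL=W FR=S RL=W RR=S
after cmd 5 (t=49): FL=W FR=S RL=W RR=S
after cmd 6 (t=52): FL=S FR=W RL=S RR=W
after cmd 7 (t=65): FL=W FR=S RL=W RR=S

start t=1: FL=W FR=S RL=W RR=S
cmd 1: advance +16 → t=17, phase=(15,3,15,3) → FL=W FR=S RL=W RR=S
cmd 2: advance +4 → t=21, phase=(19,7,19,7) → FL=W FR=S RL=W RR=S
cmd 3: advance +16 → t=37, phase=(11,23,11,23) → FL=S FR=W RL=S RR=W
cmd 4: advance +7 → t=44, phase=(18,6,18,6) → FL=W FR=S RL=W RR=S
cmd 5: advance +5 → t=49, phase=(23,11,23,11) → FL=W FR=S RL=W RR=S
cmd 6: advance +3 → t=52, phase=(2,14,2,14) → FL=S FR=W RL=S RR=W
cmd 7: advance +13 → t=65, phase=(15,3,15,3) → FL=W FR=S RL=W RR=S


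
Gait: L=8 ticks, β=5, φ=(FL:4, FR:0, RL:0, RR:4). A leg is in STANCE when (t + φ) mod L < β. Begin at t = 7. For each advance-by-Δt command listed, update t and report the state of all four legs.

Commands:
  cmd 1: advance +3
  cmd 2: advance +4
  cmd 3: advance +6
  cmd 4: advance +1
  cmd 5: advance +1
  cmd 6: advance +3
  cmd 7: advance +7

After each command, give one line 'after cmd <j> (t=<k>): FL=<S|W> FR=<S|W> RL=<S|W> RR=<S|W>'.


start t=7: FL=S FR=W RL=W RR=S
cmd 1: advance +3 → t=10, phase=(6,2,2,6) → FL=W FR=S RL=S RR=W
cmd 2: advance +4 → t=14, phase=(2,6,6,2) → FL=S FR=W RL=W RR=S
cmd 3: advance +6 → t=20, phase=(0,4,4,0) → FL=S FR=S RL=S RR=S
cmd 4: advance +1 → t=21, phase=(1,5,5,1) → FL=S FR=W RL=W RR=S
cmd 5: advance +1 → t=22, phase=(2,6,6,2) → FL=S FR=W RL=W RR=S
cmd 6: advance +3 → t=25, phase=(5,1,1,5) → FL=W FR=S RL=S RR=W
cmd 7: advance +7 → t=32, phase=(4,0,0,4) → FL=S FR=S RL=S RR=S

after cmd 1 (t=10): FL=W FR=S RL=S RR=W
after cmd 2 (t=14): FL=S FR=W RL=W RR=S
after cmd 3 (t=20): FL=S FR=S RL=S RR=S
after cmd 4 (t=21): FL=S FR=W RL=W RR=S
after cmd 5 (t=22): FL=S FR=W RL=W RR=S
after cmd 6 (t=25): FL=W FR=S RL=S RR=W
after cmd 7 (t=32): FL=S FR=S RL=S RR=S


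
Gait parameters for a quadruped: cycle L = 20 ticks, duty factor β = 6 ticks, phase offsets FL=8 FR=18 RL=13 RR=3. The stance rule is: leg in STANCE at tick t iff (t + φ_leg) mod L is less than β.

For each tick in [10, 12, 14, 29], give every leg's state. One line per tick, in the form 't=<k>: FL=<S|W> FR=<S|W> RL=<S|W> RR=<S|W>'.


t=10: FL=W FR=W RL=S RR=W
t=12: FL=S FR=W RL=S RR=W
t=14: FL=S FR=W RL=W RR=W
t=29: FL=W FR=W RL=S RR=W

t=10: phase=(18,8,3,13) vs β=6 → FL=W FR=W RL=S RR=W
t=12: phase=(0,10,5,15) vs β=6 → FL=S FR=W RL=S RR=W
t=14: phase=(2,12,7,17) vs β=6 → FL=S FR=W RL=W RR=W
t=29: phase=(17,7,2,12) vs β=6 → FL=W FR=W RL=S RR=W


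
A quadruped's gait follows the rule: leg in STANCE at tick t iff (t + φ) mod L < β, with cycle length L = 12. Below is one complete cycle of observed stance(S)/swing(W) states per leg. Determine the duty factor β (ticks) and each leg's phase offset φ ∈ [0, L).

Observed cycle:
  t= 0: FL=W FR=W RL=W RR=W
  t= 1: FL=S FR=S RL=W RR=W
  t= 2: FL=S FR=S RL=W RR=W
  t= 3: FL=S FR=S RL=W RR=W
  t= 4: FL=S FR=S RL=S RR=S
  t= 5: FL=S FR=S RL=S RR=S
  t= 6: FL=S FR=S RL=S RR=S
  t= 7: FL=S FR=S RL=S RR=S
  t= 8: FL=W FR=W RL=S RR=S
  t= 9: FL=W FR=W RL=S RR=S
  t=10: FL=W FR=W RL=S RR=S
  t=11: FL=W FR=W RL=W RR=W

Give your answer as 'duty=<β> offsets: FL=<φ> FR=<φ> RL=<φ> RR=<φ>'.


duty=7 offsets: FL=11 FR=11 RL=8 RR=8

duty β = stance ticks per leg = 7
FL: stance ticks = 7; W→S at t=1 → φ=11
FR: stance ticks = 7; W→S at t=1 → φ=11
RL: stance ticks = 7; W→S at t=4 → φ=8
RR: stance ticks = 7; W→S at t=4 → φ=8


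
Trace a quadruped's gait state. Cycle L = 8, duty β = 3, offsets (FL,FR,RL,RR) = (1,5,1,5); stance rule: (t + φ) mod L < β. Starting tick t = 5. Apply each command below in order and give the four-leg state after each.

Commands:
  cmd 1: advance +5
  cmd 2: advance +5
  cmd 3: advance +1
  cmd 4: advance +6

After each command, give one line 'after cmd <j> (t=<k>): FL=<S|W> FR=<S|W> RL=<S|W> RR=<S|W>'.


after cmd 1 (t=10): FL=W FR=W RL=W RR=W
after cmd 2 (t=15): FL=S FR=W RL=S RR=W
after cmd 3 (t=16): FL=S FR=W RL=S RR=W
after cmd 4 (t=22): FL=W FR=W RL=W RR=W

start t=5: FL=W FR=S RL=W RR=S
cmd 1: advance +5 → t=10, phase=(3,7,3,7) → FL=W FR=W RL=W RR=W
cmd 2: advance +5 → t=15, phase=(0,4,0,4) → FL=S FR=W RL=S RR=W
cmd 3: advance +1 → t=16, phase=(1,5,1,5) → FL=S FR=W RL=S RR=W
cmd 4: advance +6 → t=22, phase=(7,3,7,3) → FL=W FR=W RL=W RR=W


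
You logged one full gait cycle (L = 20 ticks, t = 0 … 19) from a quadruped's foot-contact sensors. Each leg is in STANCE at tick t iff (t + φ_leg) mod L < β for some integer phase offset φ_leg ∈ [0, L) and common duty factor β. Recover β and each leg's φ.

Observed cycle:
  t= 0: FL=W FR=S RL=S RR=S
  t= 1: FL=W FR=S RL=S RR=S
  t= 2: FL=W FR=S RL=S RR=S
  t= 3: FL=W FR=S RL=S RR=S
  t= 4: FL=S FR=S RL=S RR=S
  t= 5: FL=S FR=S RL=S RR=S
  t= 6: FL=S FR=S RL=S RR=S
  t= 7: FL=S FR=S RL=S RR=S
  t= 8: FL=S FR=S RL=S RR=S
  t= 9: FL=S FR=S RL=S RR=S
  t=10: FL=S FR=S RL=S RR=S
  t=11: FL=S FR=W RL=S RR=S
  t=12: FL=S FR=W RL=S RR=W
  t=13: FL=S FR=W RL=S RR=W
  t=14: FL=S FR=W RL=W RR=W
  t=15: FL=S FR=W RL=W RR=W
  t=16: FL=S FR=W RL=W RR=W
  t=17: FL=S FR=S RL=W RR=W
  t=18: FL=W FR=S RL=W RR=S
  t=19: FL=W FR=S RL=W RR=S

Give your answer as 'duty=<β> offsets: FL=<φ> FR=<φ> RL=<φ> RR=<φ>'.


duty=14 offsets: FL=16 FR=3 RL=0 RR=2

duty β = stance ticks per leg = 14
FL: stance ticks = 14; W→S at t=4 → φ=16
FR: stance ticks = 14; W→S at t=17 → φ=3
RL: stance ticks = 14; W→S at t=0 → φ=0
RR: stance ticks = 14; W→S at t=18 → φ=2


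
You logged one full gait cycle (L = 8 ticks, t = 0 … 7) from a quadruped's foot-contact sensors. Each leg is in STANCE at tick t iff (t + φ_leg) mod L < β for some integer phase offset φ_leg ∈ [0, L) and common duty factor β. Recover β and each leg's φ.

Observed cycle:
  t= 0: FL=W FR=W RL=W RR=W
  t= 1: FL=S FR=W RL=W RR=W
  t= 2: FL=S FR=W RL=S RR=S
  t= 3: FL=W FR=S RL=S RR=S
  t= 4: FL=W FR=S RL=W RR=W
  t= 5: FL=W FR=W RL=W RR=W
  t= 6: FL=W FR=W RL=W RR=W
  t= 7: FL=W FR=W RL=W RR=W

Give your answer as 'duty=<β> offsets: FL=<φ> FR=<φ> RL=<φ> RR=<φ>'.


duty=2 offsets: FL=7 FR=5 RL=6 RR=6

duty β = stance ticks per leg = 2
FL: stance ticks = 2; W→S at t=1 → φ=7
FR: stance ticks = 2; W→S at t=3 → φ=5
RL: stance ticks = 2; W→S at t=2 → φ=6
RR: stance ticks = 2; W→S at t=2 → φ=6


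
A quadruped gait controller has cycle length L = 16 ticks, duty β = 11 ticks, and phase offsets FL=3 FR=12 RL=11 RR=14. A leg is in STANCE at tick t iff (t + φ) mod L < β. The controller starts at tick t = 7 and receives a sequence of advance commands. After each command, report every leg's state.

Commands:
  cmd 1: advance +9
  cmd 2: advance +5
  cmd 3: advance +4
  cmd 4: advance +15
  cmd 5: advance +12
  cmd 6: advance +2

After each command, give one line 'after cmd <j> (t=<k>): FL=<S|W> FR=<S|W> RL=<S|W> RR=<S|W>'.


start t=7: FL=S FR=S RL=S RR=S
cmd 1: advance +9 → t=16, phase=(3,12,11,14) → FL=S FR=W RL=W RR=W
cmd 2: advance +5 → t=21, phase=(8,1,0,3) → FL=S FR=S RL=S RR=S
cmd 3: advance +4 → t=25, phase=(12,5,4,7) → FL=W FR=S RL=S RR=S
cmd 4: advance +15 → t=40, phase=(11,4,3,6) → FL=W FR=S RL=S RR=S
cmd 5: advance +12 → t=52, phase=(7,0,15,2) → FL=S FR=S RL=W RR=S
cmd 6: advance +2 → t=54, phase=(9,2,1,4) → FL=S FR=S RL=S RR=S

after cmd 1 (t=16): FL=S FR=W RL=W RR=W
after cmd 2 (t=21): FL=S FR=S RL=S RR=S
after cmd 3 (t=25): FL=W FR=S RL=S RR=S
after cmd 4 (t=40): FL=W FR=S RL=S RR=S
after cmd 5 (t=52): FL=S FR=S RL=W RR=S
after cmd 6 (t=54): FL=S FR=S RL=S RR=S


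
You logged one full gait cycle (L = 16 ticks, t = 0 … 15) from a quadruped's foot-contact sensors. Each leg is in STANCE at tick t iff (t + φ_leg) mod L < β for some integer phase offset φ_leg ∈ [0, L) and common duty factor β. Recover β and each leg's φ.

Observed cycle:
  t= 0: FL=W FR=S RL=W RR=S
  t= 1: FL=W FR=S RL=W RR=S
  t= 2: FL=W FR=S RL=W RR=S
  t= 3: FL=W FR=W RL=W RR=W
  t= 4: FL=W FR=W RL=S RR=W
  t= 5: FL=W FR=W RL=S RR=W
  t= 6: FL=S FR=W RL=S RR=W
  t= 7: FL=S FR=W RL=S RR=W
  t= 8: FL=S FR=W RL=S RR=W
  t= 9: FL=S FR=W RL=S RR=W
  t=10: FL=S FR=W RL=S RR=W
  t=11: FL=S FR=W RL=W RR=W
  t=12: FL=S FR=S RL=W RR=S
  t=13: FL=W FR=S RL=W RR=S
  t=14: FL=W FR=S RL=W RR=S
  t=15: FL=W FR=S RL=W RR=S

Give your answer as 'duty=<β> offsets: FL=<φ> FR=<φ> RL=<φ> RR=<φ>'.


duty β = stance ticks per leg = 7
FL: stance ticks = 7; W→S at t=6 → φ=10
FR: stance ticks = 7; W→S at t=12 → φ=4
RL: stance ticks = 7; W→S at t=4 → φ=12
RR: stance ticks = 7; W→S at t=12 → φ=4

duty=7 offsets: FL=10 FR=4 RL=12 RR=4


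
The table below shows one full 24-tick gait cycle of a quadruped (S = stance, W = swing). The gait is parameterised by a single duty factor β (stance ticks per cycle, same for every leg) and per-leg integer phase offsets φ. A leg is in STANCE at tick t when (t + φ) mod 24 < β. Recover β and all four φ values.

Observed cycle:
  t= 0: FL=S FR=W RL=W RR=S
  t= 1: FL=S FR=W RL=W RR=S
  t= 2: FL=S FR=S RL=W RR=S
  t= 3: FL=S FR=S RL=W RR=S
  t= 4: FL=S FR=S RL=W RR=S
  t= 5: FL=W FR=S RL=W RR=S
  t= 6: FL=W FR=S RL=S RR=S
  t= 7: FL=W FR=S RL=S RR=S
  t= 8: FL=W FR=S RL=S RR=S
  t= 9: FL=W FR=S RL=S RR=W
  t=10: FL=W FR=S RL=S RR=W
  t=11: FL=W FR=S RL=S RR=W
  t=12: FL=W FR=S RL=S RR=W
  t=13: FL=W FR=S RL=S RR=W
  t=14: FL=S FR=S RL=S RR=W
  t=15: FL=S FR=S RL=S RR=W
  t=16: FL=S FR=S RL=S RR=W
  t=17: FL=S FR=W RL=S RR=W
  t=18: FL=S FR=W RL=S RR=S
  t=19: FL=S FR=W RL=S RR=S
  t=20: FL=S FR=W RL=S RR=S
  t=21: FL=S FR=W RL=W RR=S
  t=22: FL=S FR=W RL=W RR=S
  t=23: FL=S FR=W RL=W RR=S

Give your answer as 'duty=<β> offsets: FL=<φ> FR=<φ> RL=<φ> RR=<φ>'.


duty=15 offsets: FL=10 FR=22 RL=18 RR=6

duty β = stance ticks per leg = 15
FL: stance ticks = 15; W→S at t=14 → φ=10
FR: stance ticks = 15; W→S at t=2 → φ=22
RL: stance ticks = 15; W→S at t=6 → φ=18
RR: stance ticks = 15; W→S at t=18 → φ=6


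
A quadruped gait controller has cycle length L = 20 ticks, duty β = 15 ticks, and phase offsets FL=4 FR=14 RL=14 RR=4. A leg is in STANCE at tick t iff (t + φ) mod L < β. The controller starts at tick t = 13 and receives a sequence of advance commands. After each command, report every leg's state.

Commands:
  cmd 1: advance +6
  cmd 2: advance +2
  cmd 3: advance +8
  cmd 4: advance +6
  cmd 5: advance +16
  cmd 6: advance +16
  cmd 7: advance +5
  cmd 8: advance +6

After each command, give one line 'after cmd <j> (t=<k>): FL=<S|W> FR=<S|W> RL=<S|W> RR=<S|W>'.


start t=13: FL=W FR=S RL=S RR=W
cmd 1: advance +6 → t=19, phase=(3,13,13,3) → FL=S FR=S RL=S RR=S
cmd 2: advance +2 → t=21, phase=(5,15,15,5) → FL=S FR=W RL=W RR=S
cmd 3: advance +8 → t=29, phase=(13,3,3,13) → FL=S FR=S RL=S RR=S
cmd 4: advance +6 → t=35, phase=(19,9,9,19) → FL=W FR=S RL=S RR=W
cmd 5: advance +16 → t=51, phase=(15,5,5,15) → FL=W FR=S RL=S RR=W
cmd 6: advance +16 → t=67, phase=(11,1,1,11) → FL=S FR=S RL=S RR=S
cmd 7: advance +5 → t=72, phase=(16,6,6,16) → FL=W FR=S RL=S RR=W
cmd 8: advance +6 → t=78, phase=(2,12,12,2) → FL=S FR=S RL=S RR=S

after cmd 1 (t=19): FL=S FR=S RL=S RR=S
after cmd 2 (t=21): FL=S FR=W RL=W RR=S
after cmd 3 (t=29): FL=S FR=S RL=S RR=S
after cmd 4 (t=35): FL=W FR=S RL=S RR=W
after cmd 5 (t=51): FL=W FR=S RL=S RR=W
after cmd 6 (t=67): FL=S FR=S RL=S RR=S
after cmd 7 (t=72): FL=W FR=S RL=S RR=W
after cmd 8 (t=78): FL=S FR=S RL=S RR=S


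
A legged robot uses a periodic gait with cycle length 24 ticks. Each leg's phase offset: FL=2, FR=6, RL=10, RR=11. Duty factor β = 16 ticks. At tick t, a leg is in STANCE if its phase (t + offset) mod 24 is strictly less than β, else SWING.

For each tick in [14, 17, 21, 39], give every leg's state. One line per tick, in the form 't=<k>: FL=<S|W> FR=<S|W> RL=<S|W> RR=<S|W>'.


t=14: phase=(16,20,0,1) vs β=16 → FL=W FR=W RL=S RR=S
t=17: phase=(19,23,3,4) vs β=16 → FL=W FR=W RL=S RR=S
t=21: phase=(23,3,7,8) vs β=16 → FL=W FR=S RL=S RR=S
t=39: phase=(17,21,1,2) vs β=16 → FL=W FR=W RL=S RR=S

t=14: FL=W FR=W RL=S RR=S
t=17: FL=W FR=W RL=S RR=S
t=21: FL=W FR=S RL=S RR=S
t=39: FL=W FR=W RL=S RR=S


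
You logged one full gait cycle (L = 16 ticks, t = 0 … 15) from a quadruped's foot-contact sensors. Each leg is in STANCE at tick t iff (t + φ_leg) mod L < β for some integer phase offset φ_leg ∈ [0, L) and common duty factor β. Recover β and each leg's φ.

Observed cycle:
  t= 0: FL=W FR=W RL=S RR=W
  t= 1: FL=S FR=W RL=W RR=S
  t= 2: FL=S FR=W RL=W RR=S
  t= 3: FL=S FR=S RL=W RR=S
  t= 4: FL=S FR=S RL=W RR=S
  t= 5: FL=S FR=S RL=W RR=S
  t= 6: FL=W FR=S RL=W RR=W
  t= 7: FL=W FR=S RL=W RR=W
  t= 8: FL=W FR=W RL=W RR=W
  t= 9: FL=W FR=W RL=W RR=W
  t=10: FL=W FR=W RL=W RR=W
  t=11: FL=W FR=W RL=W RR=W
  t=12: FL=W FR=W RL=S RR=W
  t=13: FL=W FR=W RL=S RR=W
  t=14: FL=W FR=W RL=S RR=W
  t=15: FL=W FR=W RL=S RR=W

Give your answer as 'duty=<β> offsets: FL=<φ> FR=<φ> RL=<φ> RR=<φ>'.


duty β = stance ticks per leg = 5
FL: stance ticks = 5; W→S at t=1 → φ=15
FR: stance ticks = 5; W→S at t=3 → φ=13
RL: stance ticks = 5; W→S at t=12 → φ=4
RR: stance ticks = 5; W→S at t=1 → φ=15

duty=5 offsets: FL=15 FR=13 RL=4 RR=15


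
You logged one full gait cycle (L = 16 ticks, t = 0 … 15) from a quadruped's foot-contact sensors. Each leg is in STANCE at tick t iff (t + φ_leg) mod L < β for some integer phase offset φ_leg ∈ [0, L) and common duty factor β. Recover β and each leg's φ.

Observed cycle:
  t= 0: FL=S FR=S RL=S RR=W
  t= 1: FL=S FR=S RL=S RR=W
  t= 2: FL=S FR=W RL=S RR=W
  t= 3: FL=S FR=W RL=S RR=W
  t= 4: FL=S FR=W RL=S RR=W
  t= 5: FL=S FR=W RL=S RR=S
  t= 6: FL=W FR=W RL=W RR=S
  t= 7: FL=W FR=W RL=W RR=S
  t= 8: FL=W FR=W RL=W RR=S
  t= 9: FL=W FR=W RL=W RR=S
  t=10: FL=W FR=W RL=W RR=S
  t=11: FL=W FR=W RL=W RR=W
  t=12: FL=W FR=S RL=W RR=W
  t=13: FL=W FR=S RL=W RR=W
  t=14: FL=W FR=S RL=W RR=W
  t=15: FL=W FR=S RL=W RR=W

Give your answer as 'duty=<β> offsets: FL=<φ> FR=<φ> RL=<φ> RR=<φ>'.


duty β = stance ticks per leg = 6
FL: stance ticks = 6; W→S at t=0 → φ=0
FR: stance ticks = 6; W→S at t=12 → φ=4
RL: stance ticks = 6; W→S at t=0 → φ=0
RR: stance ticks = 6; W→S at t=5 → φ=11

duty=6 offsets: FL=0 FR=4 RL=0 RR=11


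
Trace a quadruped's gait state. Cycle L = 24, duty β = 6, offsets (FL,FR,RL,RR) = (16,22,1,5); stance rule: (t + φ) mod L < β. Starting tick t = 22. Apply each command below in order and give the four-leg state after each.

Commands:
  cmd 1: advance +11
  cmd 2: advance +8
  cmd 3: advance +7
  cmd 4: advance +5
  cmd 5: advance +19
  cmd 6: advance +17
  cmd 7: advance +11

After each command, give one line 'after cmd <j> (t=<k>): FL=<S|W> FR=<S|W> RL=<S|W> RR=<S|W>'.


after cmd 1 (t=33): FL=S FR=W RL=W RR=W
after cmd 2 (t=41): FL=W FR=W RL=W RR=W
after cmd 3 (t=48): FL=W FR=W RL=S RR=S
after cmd 4 (t=53): FL=W FR=S RL=W RR=W
after cmd 5 (t=72): FL=W FR=W RL=S RR=S
after cmd 6 (t=89): FL=W FR=W RL=W RR=W
after cmd 7 (t=100): FL=W FR=S RL=S RR=W

start t=22: FL=W FR=W RL=W RR=S
cmd 1: advance +11 → t=33, phase=(1,7,10,14) → FL=S FR=W RL=W RR=W
cmd 2: advance +8 → t=41, phase=(9,15,18,22) → FL=W FR=W RL=W RR=W
cmd 3: advance +7 → t=48, phase=(16,22,1,5) → FL=W FR=W RL=S RR=S
cmd 4: advance +5 → t=53, phase=(21,3,6,10) → FL=W FR=S RL=W RR=W
cmd 5: advance +19 → t=72, phase=(16,22,1,5) → FL=W FR=W RL=S RR=S
cmd 6: advance +17 → t=89, phase=(9,15,18,22) → FL=W FR=W RL=W RR=W
cmd 7: advance +11 → t=100, phase=(20,2,5,9) → FL=W FR=S RL=S RR=W


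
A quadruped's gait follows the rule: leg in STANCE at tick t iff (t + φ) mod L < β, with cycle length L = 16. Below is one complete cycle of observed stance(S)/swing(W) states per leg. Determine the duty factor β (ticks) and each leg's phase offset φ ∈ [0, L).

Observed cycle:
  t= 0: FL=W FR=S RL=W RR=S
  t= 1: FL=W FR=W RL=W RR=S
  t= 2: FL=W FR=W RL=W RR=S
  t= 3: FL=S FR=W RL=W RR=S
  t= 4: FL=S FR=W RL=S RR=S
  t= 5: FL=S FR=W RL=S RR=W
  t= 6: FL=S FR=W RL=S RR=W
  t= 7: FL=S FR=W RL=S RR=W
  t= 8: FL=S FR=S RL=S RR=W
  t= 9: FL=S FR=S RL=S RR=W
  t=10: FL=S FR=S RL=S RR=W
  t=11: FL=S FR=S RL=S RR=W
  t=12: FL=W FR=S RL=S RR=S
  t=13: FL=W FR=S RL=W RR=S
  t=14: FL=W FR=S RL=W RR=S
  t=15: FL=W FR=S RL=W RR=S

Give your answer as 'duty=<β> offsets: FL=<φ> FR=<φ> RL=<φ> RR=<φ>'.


duty β = stance ticks per leg = 9
FL: stance ticks = 9; W→S at t=3 → φ=13
FR: stance ticks = 9; W→S at t=8 → φ=8
RL: stance ticks = 9; W→S at t=4 → φ=12
RR: stance ticks = 9; W→S at t=12 → φ=4

duty=9 offsets: FL=13 FR=8 RL=12 RR=4


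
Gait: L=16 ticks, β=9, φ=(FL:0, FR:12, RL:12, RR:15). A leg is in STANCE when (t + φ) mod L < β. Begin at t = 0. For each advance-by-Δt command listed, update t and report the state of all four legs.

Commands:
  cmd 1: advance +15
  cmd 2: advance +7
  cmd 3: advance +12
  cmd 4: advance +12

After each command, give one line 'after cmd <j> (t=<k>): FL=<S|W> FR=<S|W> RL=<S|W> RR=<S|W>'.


after cmd 1 (t=15): FL=W FR=W RL=W RR=W
after cmd 2 (t=22): FL=S FR=S RL=S RR=S
after cmd 3 (t=34): FL=S FR=W RL=W RR=S
after cmd 4 (t=46): FL=W FR=W RL=W RR=W

start t=0: FL=S FR=W RL=W RR=W
cmd 1: advance +15 → t=15, phase=(15,11,11,14) → FL=W FR=W RL=W RR=W
cmd 2: advance +7 → t=22, phase=(6,2,2,5) → FL=S FR=S RL=S RR=S
cmd 3: advance +12 → t=34, phase=(2,14,14,1) → FL=S FR=W RL=W RR=S
cmd 4: advance +12 → t=46, phase=(14,10,10,13) → FL=W FR=W RL=W RR=W


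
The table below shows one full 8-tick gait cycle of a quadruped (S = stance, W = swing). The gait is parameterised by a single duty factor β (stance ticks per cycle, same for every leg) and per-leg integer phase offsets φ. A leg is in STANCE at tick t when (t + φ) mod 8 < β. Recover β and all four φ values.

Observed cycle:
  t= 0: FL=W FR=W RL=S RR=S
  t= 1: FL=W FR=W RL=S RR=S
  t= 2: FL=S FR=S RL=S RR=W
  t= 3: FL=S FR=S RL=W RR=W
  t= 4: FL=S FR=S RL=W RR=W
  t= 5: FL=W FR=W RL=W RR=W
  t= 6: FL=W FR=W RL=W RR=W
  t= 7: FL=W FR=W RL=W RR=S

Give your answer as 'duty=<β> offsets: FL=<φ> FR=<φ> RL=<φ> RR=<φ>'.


duty=3 offsets: FL=6 FR=6 RL=0 RR=1

duty β = stance ticks per leg = 3
FL: stance ticks = 3; W→S at t=2 → φ=6
FR: stance ticks = 3; W→S at t=2 → φ=6
RL: stance ticks = 3; W→S at t=0 → φ=0
RR: stance ticks = 3; W→S at t=7 → φ=1


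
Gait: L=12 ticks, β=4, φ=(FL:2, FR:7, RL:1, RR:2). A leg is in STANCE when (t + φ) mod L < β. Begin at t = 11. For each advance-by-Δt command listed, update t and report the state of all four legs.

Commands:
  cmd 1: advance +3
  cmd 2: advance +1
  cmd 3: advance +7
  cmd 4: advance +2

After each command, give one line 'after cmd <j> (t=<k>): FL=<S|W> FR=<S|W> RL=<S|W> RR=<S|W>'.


after cmd 1 (t=14): FL=W FR=W RL=S RR=W
after cmd 2 (t=15): FL=W FR=W RL=W RR=W
after cmd 3 (t=22): FL=S FR=W RL=W RR=S
after cmd 4 (t=24): FL=S FR=W RL=S RR=S

start t=11: FL=S FR=W RL=S RR=S
cmd 1: advance +3 → t=14, phase=(4,9,3,4) → FL=W FR=W RL=S RR=W
cmd 2: advance +1 → t=15, phase=(5,10,4,5) → FL=W FR=W RL=W RR=W
cmd 3: advance +7 → t=22, phase=(0,5,11,0) → FL=S FR=W RL=W RR=S
cmd 4: advance +2 → t=24, phase=(2,7,1,2) → FL=S FR=W RL=S RR=S


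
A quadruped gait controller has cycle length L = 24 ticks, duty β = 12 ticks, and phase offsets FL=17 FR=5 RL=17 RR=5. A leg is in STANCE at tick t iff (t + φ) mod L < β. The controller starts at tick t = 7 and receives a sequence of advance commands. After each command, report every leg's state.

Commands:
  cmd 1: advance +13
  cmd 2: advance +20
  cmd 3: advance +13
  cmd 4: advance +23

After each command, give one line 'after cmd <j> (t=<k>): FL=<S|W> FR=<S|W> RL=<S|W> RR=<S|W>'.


start t=7: FL=S FR=W RL=S RR=W
cmd 1: advance +13 → t=20, phase=(13,1,13,1) → FL=W FR=S RL=W RR=S
cmd 2: advance +20 → t=40, phase=(9,21,9,21) → FL=S FR=W RL=S RR=W
cmd 3: advance +13 → t=53, phase=(22,10,22,10) → FL=W FR=S RL=W RR=S
cmd 4: advance +23 → t=76, phase=(21,9,21,9) → FL=W FR=S RL=W RR=S

after cmd 1 (t=20): FL=W FR=S RL=W RR=S
after cmd 2 (t=40): FL=S FR=W RL=S RR=W
after cmd 3 (t=53): FL=W FR=S RL=W RR=S
after cmd 4 (t=76): FL=W FR=S RL=W RR=S


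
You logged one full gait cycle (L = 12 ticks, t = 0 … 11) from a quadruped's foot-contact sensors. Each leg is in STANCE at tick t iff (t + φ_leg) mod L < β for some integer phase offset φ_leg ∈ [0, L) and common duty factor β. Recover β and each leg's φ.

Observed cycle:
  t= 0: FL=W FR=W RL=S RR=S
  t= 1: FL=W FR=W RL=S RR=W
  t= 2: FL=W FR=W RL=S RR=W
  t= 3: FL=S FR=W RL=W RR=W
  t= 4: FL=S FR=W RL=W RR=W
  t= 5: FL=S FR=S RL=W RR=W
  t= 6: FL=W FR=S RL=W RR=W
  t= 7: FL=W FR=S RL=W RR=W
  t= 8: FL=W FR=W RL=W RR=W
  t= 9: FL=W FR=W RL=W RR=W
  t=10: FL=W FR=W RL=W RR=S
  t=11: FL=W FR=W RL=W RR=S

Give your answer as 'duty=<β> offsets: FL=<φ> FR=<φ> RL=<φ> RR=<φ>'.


duty β = stance ticks per leg = 3
FL: stance ticks = 3; W→S at t=3 → φ=9
FR: stance ticks = 3; W→S at t=5 → φ=7
RL: stance ticks = 3; W→S at t=0 → φ=0
RR: stance ticks = 3; W→S at t=10 → φ=2

duty=3 offsets: FL=9 FR=7 RL=0 RR=2


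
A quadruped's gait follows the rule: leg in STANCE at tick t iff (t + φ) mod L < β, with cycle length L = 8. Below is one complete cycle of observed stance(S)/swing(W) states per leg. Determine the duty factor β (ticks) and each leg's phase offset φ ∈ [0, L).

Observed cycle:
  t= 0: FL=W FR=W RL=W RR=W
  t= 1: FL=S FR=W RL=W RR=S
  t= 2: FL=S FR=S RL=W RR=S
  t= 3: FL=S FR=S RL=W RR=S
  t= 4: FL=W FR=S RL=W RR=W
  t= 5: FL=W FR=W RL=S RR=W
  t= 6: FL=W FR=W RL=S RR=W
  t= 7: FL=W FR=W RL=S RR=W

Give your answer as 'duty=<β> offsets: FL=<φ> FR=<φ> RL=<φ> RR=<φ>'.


duty=3 offsets: FL=7 FR=6 RL=3 RR=7

duty β = stance ticks per leg = 3
FL: stance ticks = 3; W→S at t=1 → φ=7
FR: stance ticks = 3; W→S at t=2 → φ=6
RL: stance ticks = 3; W→S at t=5 → φ=3
RR: stance ticks = 3; W→S at t=1 → φ=7


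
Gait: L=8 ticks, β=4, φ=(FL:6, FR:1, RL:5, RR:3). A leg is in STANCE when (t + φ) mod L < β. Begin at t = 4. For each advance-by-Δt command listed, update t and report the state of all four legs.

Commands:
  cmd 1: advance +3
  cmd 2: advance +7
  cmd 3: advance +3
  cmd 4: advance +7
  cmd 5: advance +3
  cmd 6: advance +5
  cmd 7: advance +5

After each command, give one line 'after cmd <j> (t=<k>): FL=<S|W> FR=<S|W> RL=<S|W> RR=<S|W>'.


after cmd 1 (t=7): FL=W FR=S RL=W RR=S
after cmd 2 (t=14): FL=W FR=W RL=S RR=S
after cmd 3 (t=17): FL=W FR=S RL=W RR=W
after cmd 4 (t=24): FL=W FR=S RL=W RR=S
after cmd 5 (t=27): FL=S FR=W RL=S RR=W
after cmd 6 (t=32): FL=W FR=S RL=W RR=S
after cmd 7 (t=37): FL=S FR=W RL=S RR=S

start t=4: FL=S FR=W RL=S RR=W
cmd 1: advance +3 → t=7, phase=(5,0,4,2) → FL=W FR=S RL=W RR=S
cmd 2: advance +7 → t=14, phase=(4,7,3,1) → FL=W FR=W RL=S RR=S
cmd 3: advance +3 → t=17, phase=(7,2,6,4) → FL=W FR=S RL=W RR=W
cmd 4: advance +7 → t=24, phase=(6,1,5,3) → FL=W FR=S RL=W RR=S
cmd 5: advance +3 → t=27, phase=(1,4,0,6) → FL=S FR=W RL=S RR=W
cmd 6: advance +5 → t=32, phase=(6,1,5,3) → FL=W FR=S RL=W RR=S
cmd 7: advance +5 → t=37, phase=(3,6,2,0) → FL=S FR=W RL=S RR=S


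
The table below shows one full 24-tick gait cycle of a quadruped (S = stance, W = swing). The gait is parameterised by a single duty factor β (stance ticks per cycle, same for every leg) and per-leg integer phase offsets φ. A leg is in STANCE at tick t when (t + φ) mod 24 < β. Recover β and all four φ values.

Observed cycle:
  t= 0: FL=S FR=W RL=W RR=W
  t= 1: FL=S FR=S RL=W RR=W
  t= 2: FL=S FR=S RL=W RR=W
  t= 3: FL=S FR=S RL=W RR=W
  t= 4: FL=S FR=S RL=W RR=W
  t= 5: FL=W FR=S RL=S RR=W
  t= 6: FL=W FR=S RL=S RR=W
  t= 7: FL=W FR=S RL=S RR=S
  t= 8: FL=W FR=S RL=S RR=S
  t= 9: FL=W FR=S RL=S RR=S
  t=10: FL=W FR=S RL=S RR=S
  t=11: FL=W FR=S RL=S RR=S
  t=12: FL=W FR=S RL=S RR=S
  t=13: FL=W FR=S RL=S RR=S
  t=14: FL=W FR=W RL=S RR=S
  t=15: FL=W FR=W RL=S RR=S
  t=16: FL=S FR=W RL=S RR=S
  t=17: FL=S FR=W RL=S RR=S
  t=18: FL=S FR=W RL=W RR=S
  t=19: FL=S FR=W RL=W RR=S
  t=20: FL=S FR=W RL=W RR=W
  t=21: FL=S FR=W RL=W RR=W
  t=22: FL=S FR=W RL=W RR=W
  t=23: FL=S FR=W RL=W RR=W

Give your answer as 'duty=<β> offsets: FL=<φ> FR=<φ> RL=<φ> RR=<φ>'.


duty=13 offsets: FL=8 FR=23 RL=19 RR=17

duty β = stance ticks per leg = 13
FL: stance ticks = 13; W→S at t=16 → φ=8
FR: stance ticks = 13; W→S at t=1 → φ=23
RL: stance ticks = 13; W→S at t=5 → φ=19
RR: stance ticks = 13; W→S at t=7 → φ=17


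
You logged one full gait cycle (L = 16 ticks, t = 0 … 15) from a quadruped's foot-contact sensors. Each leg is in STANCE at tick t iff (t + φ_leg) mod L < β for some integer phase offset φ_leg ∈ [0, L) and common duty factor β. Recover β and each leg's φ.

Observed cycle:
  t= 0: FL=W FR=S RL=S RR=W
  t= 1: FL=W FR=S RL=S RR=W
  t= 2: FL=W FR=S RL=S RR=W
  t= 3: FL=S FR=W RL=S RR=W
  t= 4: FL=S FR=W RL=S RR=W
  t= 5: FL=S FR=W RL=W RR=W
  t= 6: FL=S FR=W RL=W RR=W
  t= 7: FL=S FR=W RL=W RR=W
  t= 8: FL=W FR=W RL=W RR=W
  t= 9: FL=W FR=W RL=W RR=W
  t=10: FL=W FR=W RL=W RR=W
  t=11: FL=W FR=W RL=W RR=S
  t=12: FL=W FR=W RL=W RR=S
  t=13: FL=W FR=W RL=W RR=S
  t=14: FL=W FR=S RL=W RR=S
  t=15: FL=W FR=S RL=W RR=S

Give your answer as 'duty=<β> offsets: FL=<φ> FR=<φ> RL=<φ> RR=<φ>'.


duty β = stance ticks per leg = 5
FL: stance ticks = 5; W→S at t=3 → φ=13
FR: stance ticks = 5; W→S at t=14 → φ=2
RL: stance ticks = 5; W→S at t=0 → φ=0
RR: stance ticks = 5; W→S at t=11 → φ=5

duty=5 offsets: FL=13 FR=2 RL=0 RR=5


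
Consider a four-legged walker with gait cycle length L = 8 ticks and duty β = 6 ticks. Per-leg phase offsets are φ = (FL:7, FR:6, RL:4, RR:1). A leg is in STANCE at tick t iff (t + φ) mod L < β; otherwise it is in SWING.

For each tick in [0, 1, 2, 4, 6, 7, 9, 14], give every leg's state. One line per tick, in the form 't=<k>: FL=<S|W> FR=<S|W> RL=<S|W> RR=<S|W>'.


t=0: phase=(7,6,4,1) vs β=6 → FL=W FR=W RL=S RR=S
t=1: phase=(0,7,5,2) vs β=6 → FL=S FR=W RL=S RR=S
t=2: phase=(1,0,6,3) vs β=6 → FL=S FR=S RL=W RR=S
t=4: phase=(3,2,0,5) vs β=6 → FL=S FR=S RL=S RR=S
t=6: phase=(5,4,2,7) vs β=6 → FL=S FR=S RL=S RR=W
t=7: phase=(6,5,3,0) vs β=6 → FL=W FR=S RL=S RR=S
t=9: phase=(0,7,5,2) vs β=6 → FL=S FR=W RL=S RR=S
t=14: phase=(5,4,2,7) vs β=6 → FL=S FR=S RL=S RR=W

t=0: FL=W FR=W RL=S RR=S
t=1: FL=S FR=W RL=S RR=S
t=2: FL=S FR=S RL=W RR=S
t=4: FL=S FR=S RL=S RR=S
t=6: FL=S FR=S RL=S RR=W
t=7: FL=W FR=S RL=S RR=S
t=9: FL=S FR=W RL=S RR=S
t=14: FL=S FR=S RL=S RR=W


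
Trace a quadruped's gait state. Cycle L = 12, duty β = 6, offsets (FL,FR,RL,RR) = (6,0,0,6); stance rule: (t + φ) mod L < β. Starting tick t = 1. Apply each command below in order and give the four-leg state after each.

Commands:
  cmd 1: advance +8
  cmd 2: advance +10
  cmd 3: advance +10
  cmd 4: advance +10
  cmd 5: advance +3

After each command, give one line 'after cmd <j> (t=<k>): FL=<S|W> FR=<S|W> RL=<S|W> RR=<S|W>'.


start t=1: FL=W FR=S RL=S RR=W
cmd 1: advance +8 → t=9, phase=(3,9,9,3) → FL=S FR=W RL=W RR=S
cmd 2: advance +10 → t=19, phase=(1,7,7,1) → FL=S FR=W RL=W RR=S
cmd 3: advance +10 → t=29, phase=(11,5,5,11) → FL=W FR=S RL=S RR=W
cmd 4: advance +10 → t=39, phase=(9,3,3,9) → FL=W FR=S RL=S RR=W
cmd 5: advance +3 → t=42, phase=(0,6,6,0) → FL=S FR=W RL=W RR=S

after cmd 1 (t=9): FL=S FR=W RL=W RR=S
after cmd 2 (t=19): FL=S FR=W RL=W RR=S
after cmd 3 (t=29): FL=W FR=S RL=S RR=W
after cmd 4 (t=39): FL=W FR=S RL=S RR=W
after cmd 5 (t=42): FL=S FR=W RL=W RR=S


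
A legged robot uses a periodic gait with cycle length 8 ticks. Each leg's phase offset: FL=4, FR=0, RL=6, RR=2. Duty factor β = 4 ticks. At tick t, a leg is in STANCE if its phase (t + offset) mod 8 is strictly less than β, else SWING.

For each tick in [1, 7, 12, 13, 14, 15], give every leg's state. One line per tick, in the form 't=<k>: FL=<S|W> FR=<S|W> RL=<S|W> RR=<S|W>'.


t=1: FL=W FR=S RL=W RR=S
t=7: FL=S FR=W RL=W RR=S
t=12: FL=S FR=W RL=S RR=W
t=13: FL=S FR=W RL=S RR=W
t=14: FL=S FR=W RL=W RR=S
t=15: FL=S FR=W RL=W RR=S

t=1: phase=(5,1,7,3) vs β=4 → FL=W FR=S RL=W RR=S
t=7: phase=(3,7,5,1) vs β=4 → FL=S FR=W RL=W RR=S
t=12: phase=(0,4,2,6) vs β=4 → FL=S FR=W RL=S RR=W
t=13: phase=(1,5,3,7) vs β=4 → FL=S FR=W RL=S RR=W
t=14: phase=(2,6,4,0) vs β=4 → FL=S FR=W RL=W RR=S
t=15: phase=(3,7,5,1) vs β=4 → FL=S FR=W RL=W RR=S


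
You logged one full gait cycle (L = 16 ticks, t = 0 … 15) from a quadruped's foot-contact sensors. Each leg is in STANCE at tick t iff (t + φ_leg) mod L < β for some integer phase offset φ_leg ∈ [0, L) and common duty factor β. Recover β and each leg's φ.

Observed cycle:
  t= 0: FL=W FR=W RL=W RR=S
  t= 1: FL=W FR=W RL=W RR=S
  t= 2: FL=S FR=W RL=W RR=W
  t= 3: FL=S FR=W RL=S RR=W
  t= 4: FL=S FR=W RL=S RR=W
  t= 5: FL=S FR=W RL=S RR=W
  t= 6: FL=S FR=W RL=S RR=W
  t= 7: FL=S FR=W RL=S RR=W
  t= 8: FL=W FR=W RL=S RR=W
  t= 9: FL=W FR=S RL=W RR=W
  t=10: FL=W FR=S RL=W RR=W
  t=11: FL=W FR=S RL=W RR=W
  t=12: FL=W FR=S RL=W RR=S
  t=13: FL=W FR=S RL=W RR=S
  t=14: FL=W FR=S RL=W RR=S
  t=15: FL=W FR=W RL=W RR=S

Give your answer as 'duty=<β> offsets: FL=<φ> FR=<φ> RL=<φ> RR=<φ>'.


duty β = stance ticks per leg = 6
FL: stance ticks = 6; W→S at t=2 → φ=14
FR: stance ticks = 6; W→S at t=9 → φ=7
RL: stance ticks = 6; W→S at t=3 → φ=13
RR: stance ticks = 6; W→S at t=12 → φ=4

duty=6 offsets: FL=14 FR=7 RL=13 RR=4


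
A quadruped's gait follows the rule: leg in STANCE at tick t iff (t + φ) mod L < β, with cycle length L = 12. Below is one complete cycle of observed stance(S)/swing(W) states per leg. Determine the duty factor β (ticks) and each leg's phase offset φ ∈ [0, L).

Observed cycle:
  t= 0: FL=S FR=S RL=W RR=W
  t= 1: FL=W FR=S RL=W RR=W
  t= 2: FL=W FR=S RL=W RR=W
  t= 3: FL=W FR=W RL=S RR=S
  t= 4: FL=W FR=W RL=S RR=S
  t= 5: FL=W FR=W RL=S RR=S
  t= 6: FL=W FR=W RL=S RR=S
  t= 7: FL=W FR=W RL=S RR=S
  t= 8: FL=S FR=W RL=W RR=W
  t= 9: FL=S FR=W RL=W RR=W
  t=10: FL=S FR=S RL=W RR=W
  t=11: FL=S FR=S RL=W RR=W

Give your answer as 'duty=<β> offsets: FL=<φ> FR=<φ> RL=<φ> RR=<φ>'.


duty=5 offsets: FL=4 FR=2 RL=9 RR=9

duty β = stance ticks per leg = 5
FL: stance ticks = 5; W→S at t=8 → φ=4
FR: stance ticks = 5; W→S at t=10 → φ=2
RL: stance ticks = 5; W→S at t=3 → φ=9
RR: stance ticks = 5; W→S at t=3 → φ=9
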